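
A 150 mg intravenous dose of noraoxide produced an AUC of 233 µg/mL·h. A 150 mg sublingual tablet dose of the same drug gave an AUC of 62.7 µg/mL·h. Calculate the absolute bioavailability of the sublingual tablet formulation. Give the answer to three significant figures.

F = 0.269

F = (AUC_ev / D_ev) / (AUC_iv / D_iv)
  = (62.7/150) / (233/150)
  = 0.418 / 1.55333 = 0.2691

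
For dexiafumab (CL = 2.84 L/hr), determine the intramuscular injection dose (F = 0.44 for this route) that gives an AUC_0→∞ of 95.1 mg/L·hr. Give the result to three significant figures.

Dose = 614 mg

Dose = CL × AUC_0→∞ / F
     = 2.84 × 95.1 / 0.44 = 613.827 mg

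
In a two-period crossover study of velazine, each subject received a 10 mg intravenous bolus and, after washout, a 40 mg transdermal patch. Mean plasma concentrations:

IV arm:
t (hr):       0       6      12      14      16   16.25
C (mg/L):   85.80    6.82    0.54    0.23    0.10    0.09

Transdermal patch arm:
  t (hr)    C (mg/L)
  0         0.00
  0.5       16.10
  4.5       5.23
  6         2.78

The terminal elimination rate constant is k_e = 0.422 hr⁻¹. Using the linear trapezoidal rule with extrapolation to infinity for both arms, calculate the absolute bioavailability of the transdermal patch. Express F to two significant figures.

Trapezoidal AUC_0→16.25 (IV):
  [0→6]: (85.80+6.82)/2 × 6 = 277.86
  [6→12]: (6.82+0.54)/2 × 6 = 22.08
  [12→14]: (0.54+0.23)/2 × 2 = 0.77
  [14→16]: (0.23+0.10)/2 × 2 = 0.33
  [16→16.25]: (0.10+0.09)/2 × 0.25 = 0.02375
  Sum = 301.06375 mg/L·hr
IV tail: 0.09/0.422 = 0.213; AUC_iv,0→∞ = 301.06375 + 0.213 = 301.27675 mg/L·hr
Trapezoidal AUC_0→6 (transdermal patch):
  [0→0.5]: (0.00+16.10)/2 × 0.5 = 4.025
  [0.5→4.5]: (16.10+5.23)/2 × 4 = 42.66
  [4.5→6]: (5.23+2.78)/2 × 1.5 = 6.0075
  Sum = 52.6925 mg/L·hr
transdermal patch tail: 2.78/0.422 = 6.588; AUC_ev,0→∞ = 52.6925 + 6.588 = 59.2805 mg/L·hr
F = (AUC_ev/D_ev)/(AUC_iv/D_iv) = (59.2805/40)/(301.27675/10) = 1.4820125/30.127675 = 0.0492

F = 0.049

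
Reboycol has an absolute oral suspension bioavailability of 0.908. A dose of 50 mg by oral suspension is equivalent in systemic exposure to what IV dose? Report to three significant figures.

D_iv = 45.4 mg

Systemic exposure from an extravascular dose = F × D_ev, so the equivalent IV dose is F × D_ev.
D_iv = F × D_ev = 0.908 × 50 = 45.4 mg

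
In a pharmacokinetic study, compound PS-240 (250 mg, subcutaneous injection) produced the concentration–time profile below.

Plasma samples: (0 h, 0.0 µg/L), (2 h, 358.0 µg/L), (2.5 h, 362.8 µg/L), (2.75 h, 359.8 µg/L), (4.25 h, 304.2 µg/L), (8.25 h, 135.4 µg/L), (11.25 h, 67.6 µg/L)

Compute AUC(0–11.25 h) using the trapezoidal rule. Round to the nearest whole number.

Trapezoidal AUC_0→11.25:
  [0→2]: (0.0+358.0)/2 × 2 = 358.0
  [2→2.5]: (358.0+362.8)/2 × 0.5 = 180.2
  [2.5→2.75]: (362.8+359.8)/2 × 0.25 = 90.325
  [2.75→4.25]: (359.8+304.2)/2 × 1.5 = 498.0
  [4.25→8.25]: (304.2+135.4)/2 × 4 = 879.2
  [8.25→11.25]: (135.4+67.6)/2 × 3 = 304.5
  Sum = 2310.225 µg/L·h

AUC = 2310 µg/L·h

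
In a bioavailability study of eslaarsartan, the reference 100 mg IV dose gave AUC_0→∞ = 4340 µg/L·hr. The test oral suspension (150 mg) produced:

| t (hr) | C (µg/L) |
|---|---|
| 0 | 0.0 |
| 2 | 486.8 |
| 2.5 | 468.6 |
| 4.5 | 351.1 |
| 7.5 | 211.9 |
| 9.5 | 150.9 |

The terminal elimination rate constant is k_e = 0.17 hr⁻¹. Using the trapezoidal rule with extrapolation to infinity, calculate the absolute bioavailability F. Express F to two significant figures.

F = 0.56

Trapezoidal AUC_0→9.5 (oral suspension):
  [0→2]: (0.0+486.8)/2 × 2 = 486.8
  [2→2.5]: (486.8+468.6)/2 × 0.5 = 238.85
  [2.5→4.5]: (468.6+351.1)/2 × 2 = 819.7
  [4.5→7.5]: (351.1+211.9)/2 × 3 = 844.5
  [7.5→9.5]: (211.9+150.9)/2 × 2 = 362.8
  Sum = 2752.65 µg/L·hr
Tail: C_last/k_e = 150.9/0.17 = 887.647
AUC_0→∞ (oral suspension) = 2752.65 + 887.647 = 3640.297 µg/L·hr
F = (AUC_ev/D_ev)/(AUC_iv/D_iv) = (3640.297/150)/(4340/100) = 24.2686/43.4 = 0.5592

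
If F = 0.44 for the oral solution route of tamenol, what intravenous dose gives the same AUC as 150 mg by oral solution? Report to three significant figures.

D_iv = 66.0 mg

Systemic exposure from an extravascular dose = F × D_ev, so the equivalent IV dose is F × D_ev.
D_iv = F × D_ev = 0.44 × 150 = 66 mg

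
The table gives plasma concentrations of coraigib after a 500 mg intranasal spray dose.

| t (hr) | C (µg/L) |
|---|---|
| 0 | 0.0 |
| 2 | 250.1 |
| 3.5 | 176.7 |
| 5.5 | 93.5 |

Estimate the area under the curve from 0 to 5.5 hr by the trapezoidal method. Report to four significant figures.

Trapezoidal AUC_0→5.5:
  [0→2]: (0.0+250.1)/2 × 2 = 250.1
  [2→3.5]: (250.1+176.7)/2 × 1.5 = 320.1
  [3.5→5.5]: (176.7+93.5)/2 × 2 = 270.2
  Sum = 840.4 µg/L·hr

AUC = 840.4 µg/L·hr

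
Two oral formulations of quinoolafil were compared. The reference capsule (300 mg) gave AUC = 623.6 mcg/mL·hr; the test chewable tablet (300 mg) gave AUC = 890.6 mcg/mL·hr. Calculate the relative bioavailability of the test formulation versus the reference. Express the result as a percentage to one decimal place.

F_rel = (AUC_test/D_test) / (AUC_ref/D_ref)
      = (890.6/300) / (623.6/300)
      = 2.96867 / 2.07867 = 1.4282 = 142.82%

F_rel = 142.8%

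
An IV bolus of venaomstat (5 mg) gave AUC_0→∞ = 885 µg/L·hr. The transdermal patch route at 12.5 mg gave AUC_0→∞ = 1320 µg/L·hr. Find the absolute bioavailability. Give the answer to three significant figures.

F = (AUC_ev / D_ev) / (AUC_iv / D_iv)
  = (1320/12.5) / (885/5)
  = 105.6 / 177 = 0.5966

F = 0.597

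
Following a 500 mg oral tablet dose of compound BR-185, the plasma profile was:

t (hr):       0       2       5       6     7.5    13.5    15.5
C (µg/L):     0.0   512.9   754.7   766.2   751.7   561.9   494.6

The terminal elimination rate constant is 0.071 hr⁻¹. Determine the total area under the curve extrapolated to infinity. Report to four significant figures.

Trapezoidal AUC_0→15.5:
  [0→2]: (0.0+512.9)/2 × 2 = 512.9
  [2→5]: (512.9+754.7)/2 × 3 = 1901.4
  [5→6]: (754.7+766.2)/2 × 1 = 760.45
  [6→7.5]: (766.2+751.7)/2 × 1.5 = 1138.425
  [7.5→13.5]: (751.7+561.9)/2 × 6 = 3940.8
  [13.5→15.5]: (561.9+494.6)/2 × 2 = 1056.5
  Sum = 9310.475 µg/L·hr
Extrapolated tail: C_last / k_e = 494.6 / 0.071 = 6966.197
AUC_0→∞ = 9310.475 + 6966.197 = 16276.672 µg/L·hr

AUC = 16280 µg/L·hr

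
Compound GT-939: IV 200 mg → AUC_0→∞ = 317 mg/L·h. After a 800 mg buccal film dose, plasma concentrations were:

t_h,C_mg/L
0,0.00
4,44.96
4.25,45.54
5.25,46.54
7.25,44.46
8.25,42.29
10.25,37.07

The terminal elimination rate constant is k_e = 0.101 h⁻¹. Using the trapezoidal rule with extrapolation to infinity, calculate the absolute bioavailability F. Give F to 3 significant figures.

F = 0.574

Trapezoidal AUC_0→10.25 (buccal film):
  [0→4]: (0.00+44.96)/2 × 4 = 89.92
  [4→4.25]: (44.96+45.54)/2 × 0.25 = 11.3125
  [4.25→5.25]: (45.54+46.54)/2 × 1 = 46.04
  [5.25→7.25]: (46.54+44.46)/2 × 2 = 91.0
  [7.25→8.25]: (44.46+42.29)/2 × 1 = 43.375
  [8.25→10.25]: (42.29+37.07)/2 × 2 = 79.36
  Sum = 361.0075 mg/L·h
Tail: C_last/k_e = 37.07/0.101 = 367.030
AUC_0→∞ (buccal film) = 361.0075 + 367.030 = 728.0375 mg/L·h
F = (AUC_ev/D_ev)/(AUC_iv/D_iv) = (728.0375/800)/(317/200) = 0.910047/1.585 = 0.5742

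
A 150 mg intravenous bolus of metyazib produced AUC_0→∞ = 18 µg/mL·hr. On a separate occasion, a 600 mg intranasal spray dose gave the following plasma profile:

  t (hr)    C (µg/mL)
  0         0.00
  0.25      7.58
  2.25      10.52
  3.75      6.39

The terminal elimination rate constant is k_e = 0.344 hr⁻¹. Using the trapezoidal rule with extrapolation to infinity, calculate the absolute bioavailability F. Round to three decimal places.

F = 0.699

Trapezoidal AUC_0→3.75 (intranasal spray):
  [0→0.25]: (0.00+7.58)/2 × 0.25 = 0.9475
  [0.25→2.25]: (7.58+10.52)/2 × 2 = 18.1
  [2.25→3.75]: (10.52+6.39)/2 × 1.5 = 12.6825
  Sum = 31.73 µg/mL·hr
Tail: C_last/k_e = 6.39/0.344 = 18.576
AUC_0→∞ (intranasal spray) = 31.73 + 18.576 = 50.306 µg/mL·hr
F = (AUC_ev/D_ev)/(AUC_iv/D_iv) = (50.306/600)/(18/150) = 0.0838433/0.12 = 0.6987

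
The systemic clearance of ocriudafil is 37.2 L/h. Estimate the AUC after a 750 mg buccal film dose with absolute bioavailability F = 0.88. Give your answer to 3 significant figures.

AUC_0→∞ = F × Dose / CL
        = 0.88 × 750 / 37.2 = 17.7419 mg/L·h

AUC = 17.7 mg/L·h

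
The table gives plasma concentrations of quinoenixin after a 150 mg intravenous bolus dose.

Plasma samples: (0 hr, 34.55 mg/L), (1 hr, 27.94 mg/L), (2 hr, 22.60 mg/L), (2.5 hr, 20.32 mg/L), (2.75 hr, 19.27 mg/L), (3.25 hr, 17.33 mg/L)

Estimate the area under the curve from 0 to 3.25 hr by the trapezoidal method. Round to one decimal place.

Trapezoidal AUC_0→3.25:
  [0→1]: (34.55+27.94)/2 × 1 = 31.245
  [1→2]: (27.94+22.60)/2 × 1 = 25.27
  [2→2.5]: (22.60+20.32)/2 × 0.5 = 10.73
  [2.5→2.75]: (20.32+19.27)/2 × 0.25 = 4.94875
  [2.75→3.25]: (19.27+17.33)/2 × 0.5 = 9.15
  Sum = 81.34375 mg/L·hr

AUC = 81.3 mg/L·hr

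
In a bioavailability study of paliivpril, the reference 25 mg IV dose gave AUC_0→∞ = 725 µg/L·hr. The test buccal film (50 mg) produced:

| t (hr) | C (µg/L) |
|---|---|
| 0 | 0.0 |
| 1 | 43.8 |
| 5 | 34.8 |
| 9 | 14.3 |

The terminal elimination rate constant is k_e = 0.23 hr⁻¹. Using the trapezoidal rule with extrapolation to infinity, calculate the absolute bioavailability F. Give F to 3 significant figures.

Trapezoidal AUC_0→9 (buccal film):
  [0→1]: (0.0+43.8)/2 × 1 = 21.9
  [1→5]: (43.8+34.8)/2 × 4 = 157.2
  [5→9]: (34.8+14.3)/2 × 4 = 98.2
  Sum = 277.3 µg/L·hr
Tail: C_last/k_e = 14.3/0.23 = 62.174
AUC_0→∞ (buccal film) = 277.3 + 62.174 = 339.474 µg/L·hr
F = (AUC_ev/D_ev)/(AUC_iv/D_iv) = (339.474/50)/(725/25) = 6.78948/29 = 0.2341

F = 0.234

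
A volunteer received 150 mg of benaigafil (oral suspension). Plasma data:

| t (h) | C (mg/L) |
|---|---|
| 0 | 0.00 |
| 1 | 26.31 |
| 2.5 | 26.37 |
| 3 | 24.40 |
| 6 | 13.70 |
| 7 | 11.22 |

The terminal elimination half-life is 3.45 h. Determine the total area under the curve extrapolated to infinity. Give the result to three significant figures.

AUC = 191 mg/L·h

Trapezoidal AUC_0→7:
  [0→1]: (0.00+26.31)/2 × 1 = 13.155
  [1→2.5]: (26.31+26.37)/2 × 1.5 = 39.51
  [2.5→3]: (26.37+24.40)/2 × 0.5 = 12.6925
  [3→6]: (24.40+13.70)/2 × 3 = 57.15
  [6→7]: (13.70+11.22)/2 × 1 = 12.46
  Sum = 134.9675 mg/L·h
k_e = ln2 / t½ = 0.693147 / 3.45 = 0.2009 h^-1
Extrapolated tail: C_last / k_e = 11.22 / 0.2009 = 55.849
AUC_0→∞ = 134.9675 + 55.849 = 190.8165 mg/L·h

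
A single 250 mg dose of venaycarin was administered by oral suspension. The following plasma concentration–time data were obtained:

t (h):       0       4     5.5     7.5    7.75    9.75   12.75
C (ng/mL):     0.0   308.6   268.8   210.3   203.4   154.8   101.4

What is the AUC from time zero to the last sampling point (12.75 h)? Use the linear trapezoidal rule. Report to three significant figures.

Trapezoidal AUC_0→12.75:
  [0→4]: (0.0+308.6)/2 × 4 = 617.2
  [4→5.5]: (308.6+268.8)/2 × 1.5 = 433.05
  [5.5→7.5]: (268.8+210.3)/2 × 2 = 479.1
  [7.5→7.75]: (210.3+203.4)/2 × 0.25 = 51.7125
  [7.75→9.75]: (203.4+154.8)/2 × 2 = 358.2
  [9.75→12.75]: (154.8+101.4)/2 × 3 = 384.3
  Sum = 2323.5625 ng/mL·h

AUC = 2320 ng/mL·h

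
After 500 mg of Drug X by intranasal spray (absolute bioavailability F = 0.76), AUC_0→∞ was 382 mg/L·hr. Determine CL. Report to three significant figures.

CL = F × Dose / AUC_0→∞
   = 0.76 × 500 / 382 = 0.994764 L/hr

CL = 0.995 L/hr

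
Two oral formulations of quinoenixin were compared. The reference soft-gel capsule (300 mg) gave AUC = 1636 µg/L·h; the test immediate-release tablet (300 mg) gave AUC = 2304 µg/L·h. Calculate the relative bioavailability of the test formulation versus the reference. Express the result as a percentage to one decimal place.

F_rel = 140.8%

F_rel = (AUC_test/D_test) / (AUC_ref/D_ref)
      = (2304/300) / (1636/300)
      = 7.68 / 5.45333 = 1.4083 = 140.83%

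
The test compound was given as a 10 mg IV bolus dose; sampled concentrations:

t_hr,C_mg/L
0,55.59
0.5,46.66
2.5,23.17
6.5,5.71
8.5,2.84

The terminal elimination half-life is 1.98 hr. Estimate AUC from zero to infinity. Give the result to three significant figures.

AUC = 170 mg/L·hr

Trapezoidal AUC_0→8.5:
  [0→0.5]: (55.59+46.66)/2 × 0.5 = 25.5625
  [0.5→2.5]: (46.66+23.17)/2 × 2 = 69.83
  [2.5→6.5]: (23.17+5.71)/2 × 4 = 57.76
  [6.5→8.5]: (5.71+2.84)/2 × 2 = 8.55
  Sum = 161.7025 mg/L·hr
k_e = ln2 / t½ = 0.693147 / 1.98 = 0.3501 hr^-1
Extrapolated tail: C_last / k_e = 2.84 / 0.3501 = 8.112
AUC_0→∞ = 161.7025 + 8.112 = 169.8145 mg/L·hr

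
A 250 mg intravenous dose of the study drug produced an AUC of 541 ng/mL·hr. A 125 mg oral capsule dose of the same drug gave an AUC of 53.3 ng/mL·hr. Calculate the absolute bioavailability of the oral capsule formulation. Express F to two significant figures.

F = (AUC_ev / D_ev) / (AUC_iv / D_iv)
  = (53.3/125) / (541/250)
  = 0.4264 / 2.164 = 0.1970

F = 0.20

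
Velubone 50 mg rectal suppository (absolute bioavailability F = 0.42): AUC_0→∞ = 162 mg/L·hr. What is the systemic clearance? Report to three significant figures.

CL = F × Dose / AUC_0→∞
   = 0.42 × 50 / 162 = 0.12963 L/hr

CL = 0.130 L/hr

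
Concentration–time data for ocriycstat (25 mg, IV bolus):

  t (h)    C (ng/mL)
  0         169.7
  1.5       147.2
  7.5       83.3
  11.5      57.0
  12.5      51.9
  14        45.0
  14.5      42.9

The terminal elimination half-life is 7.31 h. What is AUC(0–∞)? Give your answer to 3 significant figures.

AUC = 1810 ng/mL·h

Trapezoidal AUC_0→14.5:
  [0→1.5]: (169.7+147.2)/2 × 1.5 = 237.675
  [1.5→7.5]: (147.2+83.3)/2 × 6 = 691.5
  [7.5→11.5]: (83.3+57.0)/2 × 4 = 280.6
  [11.5→12.5]: (57.0+51.9)/2 × 1 = 54.45
  [12.5→14]: (51.9+45.0)/2 × 1.5 = 72.675
  [14→14.5]: (45.0+42.9)/2 × 0.5 = 21.975
  Sum = 1358.875 ng/mL·h
k_e = ln2 / t½ = 0.693147 / 7.31 = 0.0948 h^-1
Extrapolated tail: C_last / k_e = 42.9 / 0.0948 = 452.532
AUC_0→∞ = 1358.875 + 452.532 = 1811.407 ng/mL·h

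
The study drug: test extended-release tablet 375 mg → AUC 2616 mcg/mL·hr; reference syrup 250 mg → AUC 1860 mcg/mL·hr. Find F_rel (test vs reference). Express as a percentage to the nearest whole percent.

F_rel = 94%

F_rel = (AUC_test/D_test) / (AUC_ref/D_ref)
      = (2616/375) / (1860/250)
      = 6.976 / 7.44 = 0.9376 = 93.76%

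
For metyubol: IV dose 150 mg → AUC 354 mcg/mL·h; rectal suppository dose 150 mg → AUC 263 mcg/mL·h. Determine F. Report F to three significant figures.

F = 0.743

F = (AUC_ev / D_ev) / (AUC_iv / D_iv)
  = (263/150) / (354/150)
  = 1.75333 / 2.36 = 0.7429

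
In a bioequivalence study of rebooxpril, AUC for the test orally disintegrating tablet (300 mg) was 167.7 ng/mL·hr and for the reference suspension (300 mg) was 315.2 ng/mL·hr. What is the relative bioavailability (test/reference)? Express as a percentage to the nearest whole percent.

F_rel = 53%

F_rel = (AUC_test/D_test) / (AUC_ref/D_ref)
      = (167.7/300) / (315.2/300)
      = 0.559 / 1.05067 = 0.5320 = 53.20%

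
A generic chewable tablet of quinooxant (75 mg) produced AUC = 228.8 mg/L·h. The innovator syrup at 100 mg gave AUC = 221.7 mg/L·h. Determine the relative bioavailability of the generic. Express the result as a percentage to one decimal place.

F_rel = (AUC_test/D_test) / (AUC_ref/D_ref)
      = (228.8/75) / (221.7/100)
      = 3.05067 / 2.217 = 1.3760 = 137.60%

F_rel = 137.6%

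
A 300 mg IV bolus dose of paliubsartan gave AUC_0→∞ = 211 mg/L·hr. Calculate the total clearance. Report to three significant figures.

CL = 1.42 L/hr

CL = Dose_iv / AUC_0→∞
   = 300 / 211 = 1.4218 L/hr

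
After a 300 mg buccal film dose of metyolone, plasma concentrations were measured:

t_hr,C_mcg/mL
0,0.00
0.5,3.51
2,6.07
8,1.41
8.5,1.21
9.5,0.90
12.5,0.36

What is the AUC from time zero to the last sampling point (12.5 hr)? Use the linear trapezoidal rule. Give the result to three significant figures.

AUC = 34.1 mcg/mL·hr

Trapezoidal AUC_0→12.5:
  [0→0.5]: (0.00+3.51)/2 × 0.5 = 0.8775
  [0.5→2]: (3.51+6.07)/2 × 1.5 = 7.185
  [2→8]: (6.07+1.41)/2 × 6 = 22.44
  [8→8.5]: (1.41+1.21)/2 × 0.5 = 0.655
  [8.5→9.5]: (1.21+0.90)/2 × 1 = 1.055
  [9.5→12.5]: (0.90+0.36)/2 × 3 = 1.89
  Sum = 34.1025 mcg/mL·hr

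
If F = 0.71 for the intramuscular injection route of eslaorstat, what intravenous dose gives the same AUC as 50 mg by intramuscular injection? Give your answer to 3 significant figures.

D_iv = 35.5 mg

Systemic exposure from an extravascular dose = F × D_ev, so the equivalent IV dose is F × D_ev.
D_iv = F × D_ev = 0.71 × 50 = 35.5 mg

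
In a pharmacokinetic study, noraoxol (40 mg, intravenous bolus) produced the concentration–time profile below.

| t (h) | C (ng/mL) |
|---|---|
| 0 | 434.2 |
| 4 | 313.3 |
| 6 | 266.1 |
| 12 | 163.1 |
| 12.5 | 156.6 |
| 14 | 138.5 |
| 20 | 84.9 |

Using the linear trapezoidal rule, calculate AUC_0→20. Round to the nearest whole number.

AUC = 4333 ng/mL·h

Trapezoidal AUC_0→20:
  [0→4]: (434.2+313.3)/2 × 4 = 1495.0
  [4→6]: (313.3+266.1)/2 × 2 = 579.4
  [6→12]: (266.1+163.1)/2 × 6 = 1287.6
  [12→12.5]: (163.1+156.6)/2 × 0.5 = 79.925
  [12.5→14]: (156.6+138.5)/2 × 1.5 = 221.325
  [14→20]: (138.5+84.9)/2 × 6 = 670.2
  Sum = 4333.45 ng/mL·h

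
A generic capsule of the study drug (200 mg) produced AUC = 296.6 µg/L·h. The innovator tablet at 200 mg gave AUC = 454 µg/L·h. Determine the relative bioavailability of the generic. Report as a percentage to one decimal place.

F_rel = (AUC_test/D_test) / (AUC_ref/D_ref)
      = (296.6/200) / (454/200)
      = 1.483 / 2.27 = 0.6533 = 65.33%

F_rel = 65.3%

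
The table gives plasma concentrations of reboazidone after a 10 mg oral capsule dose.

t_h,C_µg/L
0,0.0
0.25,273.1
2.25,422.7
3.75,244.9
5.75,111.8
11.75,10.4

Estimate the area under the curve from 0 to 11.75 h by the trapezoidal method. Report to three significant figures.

Trapezoidal AUC_0→11.75:
  [0→0.25]: (0.0+273.1)/2 × 0.25 = 34.1375
  [0.25→2.25]: (273.1+422.7)/2 × 2 = 695.8
  [2.25→3.75]: (422.7+244.9)/2 × 1.5 = 500.7
  [3.75→5.75]: (244.9+111.8)/2 × 2 = 356.7
  [5.75→11.75]: (111.8+10.4)/2 × 6 = 366.6
  Sum = 1953.9375 µg/L·h

AUC = 1950 µg/L·h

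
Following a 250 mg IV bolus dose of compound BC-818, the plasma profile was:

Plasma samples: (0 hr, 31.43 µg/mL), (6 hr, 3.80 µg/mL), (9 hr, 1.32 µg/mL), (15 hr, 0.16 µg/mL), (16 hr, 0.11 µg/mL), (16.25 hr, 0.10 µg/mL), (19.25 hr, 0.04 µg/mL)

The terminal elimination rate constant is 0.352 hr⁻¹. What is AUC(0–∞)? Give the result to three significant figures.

Trapezoidal AUC_0→19.25:
  [0→6]: (31.43+3.80)/2 × 6 = 105.69
  [6→9]: (3.80+1.32)/2 × 3 = 7.68
  [9→15]: (1.32+0.16)/2 × 6 = 4.44
  [15→16]: (0.16+0.11)/2 × 1 = 0.135
  [16→16.25]: (0.11+0.10)/2 × 0.25 = 0.02625
  [16.25→19.25]: (0.10+0.04)/2 × 3 = 0.21
  Sum = 118.18125 µg/mL·hr
Extrapolated tail: C_last / k_e = 0.04 / 0.352 = 0.114
AUC_0→∞ = 118.18125 + 0.114 = 118.29525 µg/mL·hr

AUC = 118 µg/mL·hr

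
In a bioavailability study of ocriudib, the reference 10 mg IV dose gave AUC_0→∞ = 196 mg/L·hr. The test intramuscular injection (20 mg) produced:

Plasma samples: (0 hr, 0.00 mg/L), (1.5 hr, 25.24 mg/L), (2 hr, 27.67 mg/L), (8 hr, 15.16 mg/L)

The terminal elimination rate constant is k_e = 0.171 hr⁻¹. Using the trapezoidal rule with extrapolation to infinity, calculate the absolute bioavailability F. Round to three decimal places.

Trapezoidal AUC_0→8 (intramuscular injection):
  [0→1.5]: (0.00+25.24)/2 × 1.5 = 18.93
  [1.5→2]: (25.24+27.67)/2 × 0.5 = 13.2275
  [2→8]: (27.67+15.16)/2 × 6 = 128.49
  Sum = 160.6475 mg/L·hr
Tail: C_last/k_e = 15.16/0.171 = 88.655
AUC_0→∞ (intramuscular injection) = 160.6475 + 88.655 = 249.3025 mg/L·hr
F = (AUC_ev/D_ev)/(AUC_iv/D_iv) = (249.3025/20)/(196/10) = 12.465125/19.6 = 0.6360

F = 0.636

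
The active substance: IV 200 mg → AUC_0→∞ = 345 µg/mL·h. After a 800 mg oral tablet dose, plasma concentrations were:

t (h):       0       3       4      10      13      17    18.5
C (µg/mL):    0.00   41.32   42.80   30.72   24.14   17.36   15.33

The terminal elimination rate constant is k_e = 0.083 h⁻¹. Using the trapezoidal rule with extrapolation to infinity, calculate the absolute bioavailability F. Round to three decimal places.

Trapezoidal AUC_0→18.5 (oral tablet):
  [0→3]: (0.00+41.32)/2 × 3 = 61.98
  [3→4]: (41.32+42.80)/2 × 1 = 42.06
  [4→10]: (42.80+30.72)/2 × 6 = 220.56
  [10→13]: (30.72+24.14)/2 × 3 = 82.29
  [13→17]: (24.14+17.36)/2 × 4 = 83.0
  [17→18.5]: (17.36+15.33)/2 × 1.5 = 24.5175
  Sum = 514.4075 µg/mL·h
Tail: C_last/k_e = 15.33/0.083 = 184.699
AUC_0→∞ (oral tablet) = 514.4075 + 184.699 = 699.1065 µg/mL·h
F = (AUC_ev/D_ev)/(AUC_iv/D_iv) = (699.1065/800)/(345/200) = 0.873883/1.725 = 0.5066

F = 0.507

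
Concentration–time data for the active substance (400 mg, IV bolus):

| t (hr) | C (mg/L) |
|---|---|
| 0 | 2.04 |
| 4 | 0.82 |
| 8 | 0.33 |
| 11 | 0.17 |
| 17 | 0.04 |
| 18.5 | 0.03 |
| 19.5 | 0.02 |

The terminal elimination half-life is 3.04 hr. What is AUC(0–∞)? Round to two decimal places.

Trapezoidal AUC_0→19.5:
  [0→4]: (2.04+0.82)/2 × 4 = 5.72
  [4→8]: (0.82+0.33)/2 × 4 = 2.3
  [8→11]: (0.33+0.17)/2 × 3 = 0.75
  [11→17]: (0.17+0.04)/2 × 6 = 0.63
  [17→18.5]: (0.04+0.03)/2 × 1.5 = 0.0525
  [18.5→19.5]: (0.03+0.02)/2 × 1 = 0.025
  Sum = 9.4775 mg/L·hr
k_e = ln2 / t½ = 0.693147 / 3.04 = 0.2280 hr^-1
Extrapolated tail: C_last / k_e = 0.02 / 0.228 = 0.088
AUC_0→∞ = 9.4775 + 0.088 = 9.5655 mg/L·hr

AUC = 9.57 mg/L·hr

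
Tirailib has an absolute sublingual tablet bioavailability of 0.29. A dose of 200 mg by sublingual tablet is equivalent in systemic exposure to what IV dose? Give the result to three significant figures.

D_iv = 58.0 mg

Systemic exposure from an extravascular dose = F × D_ev, so the equivalent IV dose is F × D_ev.
D_iv = F × D_ev = 0.29 × 200 = 58 mg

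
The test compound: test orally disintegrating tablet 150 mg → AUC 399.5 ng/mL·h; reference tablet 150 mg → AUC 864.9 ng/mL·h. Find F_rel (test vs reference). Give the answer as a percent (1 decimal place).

F_rel = 46.2%

F_rel = (AUC_test/D_test) / (AUC_ref/D_ref)
      = (399.5/150) / (864.9/150)
      = 2.66333 / 5.766 = 0.4619 = 46.19%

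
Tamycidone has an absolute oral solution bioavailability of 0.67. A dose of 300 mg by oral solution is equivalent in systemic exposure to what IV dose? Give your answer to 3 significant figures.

Systemic exposure from an extravascular dose = F × D_ev, so the equivalent IV dose is F × D_ev.
D_iv = F × D_ev = 0.67 × 300 = 201 mg

D_iv = 201 mg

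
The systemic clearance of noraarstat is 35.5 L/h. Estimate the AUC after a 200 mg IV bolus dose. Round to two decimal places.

AUC_0→∞ = Dose_iv / CL
        = 200 / 35.5 = 5.6338 mg/L·h

AUC = 5.63 mg/L·h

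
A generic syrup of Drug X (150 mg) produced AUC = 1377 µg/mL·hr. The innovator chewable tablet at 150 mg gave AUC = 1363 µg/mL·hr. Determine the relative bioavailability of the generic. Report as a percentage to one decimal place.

F_rel = 101.0%

F_rel = (AUC_test/D_test) / (AUC_ref/D_ref)
      = (1377/150) / (1363/150)
      = 9.18 / 9.08667 = 1.0103 = 101.03%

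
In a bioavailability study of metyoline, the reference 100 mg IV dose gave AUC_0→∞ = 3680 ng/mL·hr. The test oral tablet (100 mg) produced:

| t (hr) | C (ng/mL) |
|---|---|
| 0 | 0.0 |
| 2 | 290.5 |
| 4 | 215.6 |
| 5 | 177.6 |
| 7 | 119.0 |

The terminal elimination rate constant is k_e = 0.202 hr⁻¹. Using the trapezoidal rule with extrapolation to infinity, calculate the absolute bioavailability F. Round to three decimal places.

Trapezoidal AUC_0→7 (oral tablet):
  [0→2]: (0.0+290.5)/2 × 2 = 290.5
  [2→4]: (290.5+215.6)/2 × 2 = 506.1
  [4→5]: (215.6+177.6)/2 × 1 = 196.6
  [5→7]: (177.6+119.0)/2 × 2 = 296.6
  Sum = 1289.8 ng/mL·hr
Tail: C_last/k_e = 119.0/0.202 = 589.109
AUC_0→∞ (oral tablet) = 1289.8 + 589.109 = 1878.909 ng/mL·hr
F = (AUC_ev/D_ev)/(AUC_iv/D_iv) = (1878.909/100)/(3680/100) = 18.78909/36.8 = 0.5106

F = 0.511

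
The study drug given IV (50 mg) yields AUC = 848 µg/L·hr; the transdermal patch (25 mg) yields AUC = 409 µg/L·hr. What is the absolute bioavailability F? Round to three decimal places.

F = (AUC_ev / D_ev) / (AUC_iv / D_iv)
  = (409/25) / (848/50)
  = 16.36 / 16.96 = 0.9646

F = 0.965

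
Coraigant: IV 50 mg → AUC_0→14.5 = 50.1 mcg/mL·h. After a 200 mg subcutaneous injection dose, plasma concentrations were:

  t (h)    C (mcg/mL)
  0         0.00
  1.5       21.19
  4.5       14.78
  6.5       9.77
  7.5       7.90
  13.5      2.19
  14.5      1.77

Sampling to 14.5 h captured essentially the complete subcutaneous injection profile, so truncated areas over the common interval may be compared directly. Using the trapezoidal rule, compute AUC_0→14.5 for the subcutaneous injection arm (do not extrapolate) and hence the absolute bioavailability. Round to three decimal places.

F = 0.676

Trapezoidal AUC_0→14.5 (subcutaneous injection):
  [0→1.5]: (0.00+21.19)/2 × 1.5 = 15.8925
  [1.5→4.5]: (21.19+14.78)/2 × 3 = 53.955
  [4.5→6.5]: (14.78+9.77)/2 × 2 = 24.55
  [6.5→7.5]: (9.77+7.90)/2 × 1 = 8.835
  [7.5→13.5]: (7.90+2.19)/2 × 6 = 30.27
  [13.5→14.5]: (2.19+1.77)/2 × 1 = 1.98
  Sum = 135.4825 mcg/mL·h
F = (AUC_ev/D_ev)/(AUC_iv/D_iv) = (135.4825/200)/(50.1/50) = 0.6774125/1.002 = 0.6761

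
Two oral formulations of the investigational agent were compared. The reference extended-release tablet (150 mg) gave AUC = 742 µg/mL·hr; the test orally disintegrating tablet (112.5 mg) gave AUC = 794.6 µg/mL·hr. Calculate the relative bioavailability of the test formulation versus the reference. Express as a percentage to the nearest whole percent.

F_rel = 143%

F_rel = (AUC_test/D_test) / (AUC_ref/D_ref)
      = (794.6/112.5) / (742/150)
      = 7.06311 / 4.94667 = 1.4279 = 142.79%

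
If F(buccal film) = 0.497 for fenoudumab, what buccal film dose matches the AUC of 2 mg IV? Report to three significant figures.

For equal systemic exposure: F × D_ev = D_iv
D_ev = D_iv / F = 2 / 0.497 = 4.02414 mg

D_buccal = 4.02 mg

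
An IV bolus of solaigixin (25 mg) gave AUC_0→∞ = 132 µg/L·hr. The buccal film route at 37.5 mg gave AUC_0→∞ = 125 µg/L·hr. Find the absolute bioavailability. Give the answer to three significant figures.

F = 0.631

F = (AUC_ev / D_ev) / (AUC_iv / D_iv)
  = (125/37.5) / (132/25)
  = 3.33333 / 5.28 = 0.6313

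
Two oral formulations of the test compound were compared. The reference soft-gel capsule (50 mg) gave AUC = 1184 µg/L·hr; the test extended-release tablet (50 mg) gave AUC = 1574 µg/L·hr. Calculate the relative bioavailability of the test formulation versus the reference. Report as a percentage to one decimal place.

F_rel = (AUC_test/D_test) / (AUC_ref/D_ref)
      = (1574/50) / (1184/50)
      = 31.48 / 23.68 = 1.3294 = 132.94%

F_rel = 132.9%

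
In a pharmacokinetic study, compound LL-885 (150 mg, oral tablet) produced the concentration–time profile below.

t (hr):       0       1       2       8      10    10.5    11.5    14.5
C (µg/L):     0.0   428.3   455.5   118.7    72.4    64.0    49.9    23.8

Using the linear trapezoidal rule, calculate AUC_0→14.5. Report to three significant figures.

AUC = 2770 µg/L·hr

Trapezoidal AUC_0→14.5:
  [0→1]: (0.0+428.3)/2 × 1 = 214.15
  [1→2]: (428.3+455.5)/2 × 1 = 441.9
  [2→8]: (455.5+118.7)/2 × 6 = 1722.6
  [8→10]: (118.7+72.4)/2 × 2 = 191.1
  [10→10.5]: (72.4+64.0)/2 × 0.5 = 34.1
  [10.5→11.5]: (64.0+49.9)/2 × 1 = 56.95
  [11.5→14.5]: (49.9+23.8)/2 × 3 = 110.55
  Sum = 2771.35 µg/L·hr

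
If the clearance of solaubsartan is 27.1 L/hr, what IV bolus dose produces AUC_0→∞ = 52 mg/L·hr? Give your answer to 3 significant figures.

Dose_iv = CL × AUC_0→∞
     = 27.1 × 52 = 1409.2 mg

Dose = 1410 mg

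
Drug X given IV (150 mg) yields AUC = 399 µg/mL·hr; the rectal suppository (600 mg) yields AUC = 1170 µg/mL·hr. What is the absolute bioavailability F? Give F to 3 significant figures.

F = (AUC_ev / D_ev) / (AUC_iv / D_iv)
  = (1170/600) / (399/150)
  = 1.95 / 2.66 = 0.7331

F = 0.733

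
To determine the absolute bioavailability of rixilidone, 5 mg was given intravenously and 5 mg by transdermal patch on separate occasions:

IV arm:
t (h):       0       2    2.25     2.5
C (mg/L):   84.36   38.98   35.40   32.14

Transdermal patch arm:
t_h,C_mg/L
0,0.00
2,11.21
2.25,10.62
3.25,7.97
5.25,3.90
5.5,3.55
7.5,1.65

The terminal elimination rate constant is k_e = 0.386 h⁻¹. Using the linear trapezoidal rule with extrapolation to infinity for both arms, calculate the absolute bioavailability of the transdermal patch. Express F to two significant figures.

Trapezoidal AUC_0→2.5 (IV):
  [0→2]: (84.36+38.98)/2 × 2 = 123.34
  [2→2.25]: (38.98+35.40)/2 × 0.25 = 9.2975
  [2.25→2.5]: (35.40+32.14)/2 × 0.25 = 8.4425
  Sum = 141.08 mg/L·h
IV tail: 32.14/0.386 = 83.264; AUC_iv,0→∞ = 141.08 + 83.264 = 224.344 mg/L·h
Trapezoidal AUC_0→7.5 (transdermal patch):
  [0→2]: (0.00+11.21)/2 × 2 = 11.21
  [2→2.25]: (11.21+10.62)/2 × 0.25 = 2.72875
  [2.25→3.25]: (10.62+7.97)/2 × 1 = 9.295
  [3.25→5.25]: (7.97+3.90)/2 × 2 = 11.87
  [5.25→5.5]: (3.90+3.55)/2 × 0.25 = 0.93125
  [5.5→7.5]: (3.55+1.65)/2 × 2 = 5.2
  Sum = 41.235 mg/L·h
transdermal patch tail: 1.65/0.386 = 4.275; AUC_ev,0→∞ = 41.235 + 4.275 = 45.51 mg/L·h
F = (AUC_ev/D_ev)/(AUC_iv/D_iv) = (45.51/5)/(224.344/5) = 9.102/44.8688 = 0.2029

F = 0.20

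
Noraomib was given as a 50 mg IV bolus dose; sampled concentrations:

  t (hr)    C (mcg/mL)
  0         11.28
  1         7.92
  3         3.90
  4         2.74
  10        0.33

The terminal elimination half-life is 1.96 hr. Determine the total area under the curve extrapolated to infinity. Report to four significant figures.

AUC = 34.88 mcg/mL·hr

Trapezoidal AUC_0→10:
  [0→1]: (11.28+7.92)/2 × 1 = 9.6
  [1→3]: (7.92+3.90)/2 × 2 = 11.82
  [3→4]: (3.90+2.74)/2 × 1 = 3.32
  [4→10]: (2.74+0.33)/2 × 6 = 9.21
  Sum = 33.95 mcg/mL·hr
k_e = ln2 / t½ = 0.693147 / 1.96 = 0.3536 hr^-1
Extrapolated tail: C_last / k_e = 0.33 / 0.3536 = 0.933
AUC_0→∞ = 33.95 + 0.933 = 34.883 mcg/mL·hr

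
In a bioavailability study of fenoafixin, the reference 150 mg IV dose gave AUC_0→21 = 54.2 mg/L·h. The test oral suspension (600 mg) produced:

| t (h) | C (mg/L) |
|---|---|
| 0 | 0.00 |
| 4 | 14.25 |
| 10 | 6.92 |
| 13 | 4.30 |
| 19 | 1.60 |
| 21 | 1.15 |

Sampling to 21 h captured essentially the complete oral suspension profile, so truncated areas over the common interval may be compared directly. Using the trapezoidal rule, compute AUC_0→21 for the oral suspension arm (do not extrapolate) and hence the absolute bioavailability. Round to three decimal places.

F = 0.596

Trapezoidal AUC_0→21 (oral suspension):
  [0→4]: (0.00+14.25)/2 × 4 = 28.5
  [4→10]: (14.25+6.92)/2 × 6 = 63.51
  [10→13]: (6.92+4.30)/2 × 3 = 16.83
  [13→19]: (4.30+1.60)/2 × 6 = 17.7
  [19→21]: (1.60+1.15)/2 × 2 = 2.75
  Sum = 129.29 mg/L·h
F = (AUC_ev/D_ev)/(AUC_iv/D_iv) = (129.29/600)/(54.2/150) = 0.215483/0.361333 = 0.5964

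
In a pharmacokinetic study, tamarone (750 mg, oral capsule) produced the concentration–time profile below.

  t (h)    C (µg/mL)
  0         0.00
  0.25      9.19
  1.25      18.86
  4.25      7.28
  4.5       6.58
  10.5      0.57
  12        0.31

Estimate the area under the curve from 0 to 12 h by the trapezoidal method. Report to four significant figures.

Trapezoidal AUC_0→12:
  [0→0.25]: (0.00+9.19)/2 × 0.25 = 1.14875
  [0.25→1.25]: (9.19+18.86)/2 × 1 = 14.025
  [1.25→4.25]: (18.86+7.28)/2 × 3 = 39.21
  [4.25→4.5]: (7.28+6.58)/2 × 0.25 = 1.7325
  [4.5→10.5]: (6.58+0.57)/2 × 6 = 21.45
  [10.5→12]: (0.57+0.31)/2 × 1.5 = 0.66
  Sum = 78.22625 µg/mL·h

AUC = 78.23 µg/mL·h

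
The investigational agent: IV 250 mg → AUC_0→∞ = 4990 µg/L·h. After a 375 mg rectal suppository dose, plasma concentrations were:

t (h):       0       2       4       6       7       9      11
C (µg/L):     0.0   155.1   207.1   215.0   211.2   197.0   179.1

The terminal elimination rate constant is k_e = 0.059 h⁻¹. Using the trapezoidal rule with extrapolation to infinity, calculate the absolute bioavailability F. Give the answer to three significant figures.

Trapezoidal AUC_0→11 (rectal suppository):
  [0→2]: (0.0+155.1)/2 × 2 = 155.1
  [2→4]: (155.1+207.1)/2 × 2 = 362.2
  [4→6]: (207.1+215.0)/2 × 2 = 422.1
  [6→7]: (215.0+211.2)/2 × 1 = 213.1
  [7→9]: (211.2+197.0)/2 × 2 = 408.2
  [9→11]: (197.0+179.1)/2 × 2 = 376.1
  Sum = 1936.8 µg/L·h
Tail: C_last/k_e = 179.1/0.059 = 3035.593
AUC_0→∞ (rectal suppository) = 1936.8 + 3035.593 = 4972.393 µg/L·h
F = (AUC_ev/D_ev)/(AUC_iv/D_iv) = (4972.393/375)/(4990/250) = 13.2597/19.96 = 0.6643

F = 0.664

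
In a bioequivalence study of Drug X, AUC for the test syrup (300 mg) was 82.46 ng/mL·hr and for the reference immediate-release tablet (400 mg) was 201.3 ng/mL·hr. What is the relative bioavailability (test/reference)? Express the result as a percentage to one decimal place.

F_rel = (AUC_test/D_test) / (AUC_ref/D_ref)
      = (82.46/300) / (201.3/400)
      = 0.274867 / 0.50325 = 0.5462 = 54.62%

F_rel = 54.6%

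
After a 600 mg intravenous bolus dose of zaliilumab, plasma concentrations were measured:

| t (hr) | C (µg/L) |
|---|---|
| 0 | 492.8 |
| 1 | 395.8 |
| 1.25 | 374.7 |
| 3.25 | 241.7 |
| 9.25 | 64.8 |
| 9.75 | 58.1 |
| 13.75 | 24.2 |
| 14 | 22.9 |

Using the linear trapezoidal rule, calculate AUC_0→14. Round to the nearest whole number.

AUC = 2278 µg/L·hr

Trapezoidal AUC_0→14:
  [0→1]: (492.8+395.8)/2 × 1 = 444.3
  [1→1.25]: (395.8+374.7)/2 × 0.25 = 96.3125
  [1.25→3.25]: (374.7+241.7)/2 × 2 = 616.4
  [3.25→9.25]: (241.7+64.8)/2 × 6 = 919.5
  [9.25→9.75]: (64.8+58.1)/2 × 0.5 = 30.725
  [9.75→13.75]: (58.1+24.2)/2 × 4 = 164.6
  [13.75→14]: (24.2+22.9)/2 × 0.25 = 5.8875
  Sum = 2277.725 µg/L·hr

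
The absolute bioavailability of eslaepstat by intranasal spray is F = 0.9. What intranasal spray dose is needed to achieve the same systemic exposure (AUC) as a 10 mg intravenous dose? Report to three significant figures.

For equal systemic exposure: F × D_ev = D_iv
D_ev = D_iv / F = 10 / 0.9 = 11.1111 mg

D_intranasal = 11.1 mg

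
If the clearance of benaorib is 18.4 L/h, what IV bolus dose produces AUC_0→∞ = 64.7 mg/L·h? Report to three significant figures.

Dose_iv = CL × AUC_0→∞
     = 18.4 × 64.7 = 1190.48 mg

Dose = 1190 mg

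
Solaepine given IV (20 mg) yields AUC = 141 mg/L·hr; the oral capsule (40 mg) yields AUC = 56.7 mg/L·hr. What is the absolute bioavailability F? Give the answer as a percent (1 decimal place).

F = 20.1%

F = (AUC_ev / D_ev) / (AUC_iv / D_iv)
  = (56.7/40) / (141/20)
  = 1.4175 / 7.05 = 0.2011
  = 20.11%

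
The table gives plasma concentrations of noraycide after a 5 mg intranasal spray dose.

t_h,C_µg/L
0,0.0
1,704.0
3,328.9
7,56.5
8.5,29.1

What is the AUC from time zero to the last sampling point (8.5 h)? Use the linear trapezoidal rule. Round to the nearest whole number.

AUC = 2220 µg/L·h

Trapezoidal AUC_0→8.5:
  [0→1]: (0.0+704.0)/2 × 1 = 352.0
  [1→3]: (704.0+328.9)/2 × 2 = 1032.9
  [3→7]: (328.9+56.5)/2 × 4 = 770.8
  [7→8.5]: (56.5+29.1)/2 × 1.5 = 64.2
  Sum = 2219.9 µg/L·h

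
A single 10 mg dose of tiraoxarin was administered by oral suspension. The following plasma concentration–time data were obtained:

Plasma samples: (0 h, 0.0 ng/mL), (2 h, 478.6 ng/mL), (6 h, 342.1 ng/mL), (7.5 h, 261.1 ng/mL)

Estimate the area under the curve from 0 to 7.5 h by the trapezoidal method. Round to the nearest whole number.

AUC = 2572 ng/mL·h

Trapezoidal AUC_0→7.5:
  [0→2]: (0.0+478.6)/2 × 2 = 478.6
  [2→6]: (478.6+342.1)/2 × 4 = 1641.4
  [6→7.5]: (342.1+261.1)/2 × 1.5 = 452.4
  Sum = 2572.4 ng/mL·h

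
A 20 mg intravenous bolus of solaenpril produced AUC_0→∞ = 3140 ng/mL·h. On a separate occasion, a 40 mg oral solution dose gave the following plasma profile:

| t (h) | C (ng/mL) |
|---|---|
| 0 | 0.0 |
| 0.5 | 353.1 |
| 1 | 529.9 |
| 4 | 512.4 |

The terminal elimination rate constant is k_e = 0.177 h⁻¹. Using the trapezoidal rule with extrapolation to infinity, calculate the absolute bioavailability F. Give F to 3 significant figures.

Trapezoidal AUC_0→4 (oral solution):
  [0→0.5]: (0.0+353.1)/2 × 0.5 = 88.275
  [0.5→1]: (353.1+529.9)/2 × 0.5 = 220.75
  [1→4]: (529.9+512.4)/2 × 3 = 1563.45
  Sum = 1872.475 ng/mL·h
Tail: C_last/k_e = 512.4/0.177 = 2894.915
AUC_0→∞ (oral solution) = 1872.475 + 2894.915 = 4767.39 ng/mL·h
F = (AUC_ev/D_ev)/(AUC_iv/D_iv) = (4767.39/40)/(3140/20) = 119.18475/157 = 0.7591

F = 0.759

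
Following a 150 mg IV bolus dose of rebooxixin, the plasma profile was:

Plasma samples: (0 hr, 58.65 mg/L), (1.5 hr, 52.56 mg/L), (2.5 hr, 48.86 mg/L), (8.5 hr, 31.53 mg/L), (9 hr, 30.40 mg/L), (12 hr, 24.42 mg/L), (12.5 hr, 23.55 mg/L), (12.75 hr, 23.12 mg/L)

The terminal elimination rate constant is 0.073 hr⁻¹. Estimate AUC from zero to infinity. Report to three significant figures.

AUC = 808 mg/L·hr

Trapezoidal AUC_0→12.75:
  [0→1.5]: (58.65+52.56)/2 × 1.5 = 83.4075
  [1.5→2.5]: (52.56+48.86)/2 × 1 = 50.71
  [2.5→8.5]: (48.86+31.53)/2 × 6 = 241.17
  [8.5→9]: (31.53+30.40)/2 × 0.5 = 15.4825
  [9→12]: (30.40+24.42)/2 × 3 = 82.23
  [12→12.5]: (24.42+23.55)/2 × 0.5 = 11.9925
  [12.5→12.75]: (23.55+23.12)/2 × 0.25 = 5.83375
  Sum = 490.82625 mg/L·hr
Extrapolated tail: C_last / k_e = 23.12 / 0.073 = 316.712
AUC_0→∞ = 490.82625 + 316.712 = 807.53825 mg/L·hr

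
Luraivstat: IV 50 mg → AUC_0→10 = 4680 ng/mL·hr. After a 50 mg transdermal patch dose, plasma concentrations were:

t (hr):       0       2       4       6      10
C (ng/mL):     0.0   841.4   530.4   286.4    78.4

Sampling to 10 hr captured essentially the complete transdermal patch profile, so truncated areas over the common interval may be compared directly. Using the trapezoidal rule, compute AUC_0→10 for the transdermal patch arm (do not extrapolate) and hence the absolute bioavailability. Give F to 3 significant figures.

F = 0.803

Trapezoidal AUC_0→10 (transdermal patch):
  [0→2]: (0.0+841.4)/2 × 2 = 841.4
  [2→4]: (841.4+530.4)/2 × 2 = 1371.8
  [4→6]: (530.4+286.4)/2 × 2 = 816.8
  [6→10]: (286.4+78.4)/2 × 4 = 729.6
  Sum = 3759.6 ng/mL·hr
F = (AUC_ev/D_ev)/(AUC_iv/D_iv) = (3759.6/50)/(4680/50) = 75.192/93.6 = 0.8033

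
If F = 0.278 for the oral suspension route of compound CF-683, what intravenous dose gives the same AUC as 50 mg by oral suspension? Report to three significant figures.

D_iv = 13.9 mg

Systemic exposure from an extravascular dose = F × D_ev, so the equivalent IV dose is F × D_ev.
D_iv = F × D_ev = 0.278 × 50 = 13.9 mg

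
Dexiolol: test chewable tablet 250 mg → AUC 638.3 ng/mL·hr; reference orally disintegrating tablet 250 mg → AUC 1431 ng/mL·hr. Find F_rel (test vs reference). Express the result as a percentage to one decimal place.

F_rel = (AUC_test/D_test) / (AUC_ref/D_ref)
      = (638.3/250) / (1431/250)
      = 2.5532 / 5.724 = 0.4461 = 44.61%

F_rel = 44.6%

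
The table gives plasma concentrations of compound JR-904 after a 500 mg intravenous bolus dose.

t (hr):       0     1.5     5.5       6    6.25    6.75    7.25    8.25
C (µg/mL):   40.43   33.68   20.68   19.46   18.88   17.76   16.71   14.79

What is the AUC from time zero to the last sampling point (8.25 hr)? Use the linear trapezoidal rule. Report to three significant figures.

Trapezoidal AUC_0→8.25:
  [0→1.5]: (40.43+33.68)/2 × 1.5 = 55.5825
  [1.5→5.5]: (33.68+20.68)/2 × 4 = 108.72
  [5.5→6]: (20.68+19.46)/2 × 0.5 = 10.035
  [6→6.25]: (19.46+18.88)/2 × 0.25 = 4.7925
  [6.25→6.75]: (18.88+17.76)/2 × 0.5 = 9.16
  [6.75→7.25]: (17.76+16.71)/2 × 0.5 = 8.6175
  [7.25→8.25]: (16.71+14.79)/2 × 1 = 15.75
  Sum = 212.6575 µg/mL·hr

AUC = 213 µg/mL·hr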